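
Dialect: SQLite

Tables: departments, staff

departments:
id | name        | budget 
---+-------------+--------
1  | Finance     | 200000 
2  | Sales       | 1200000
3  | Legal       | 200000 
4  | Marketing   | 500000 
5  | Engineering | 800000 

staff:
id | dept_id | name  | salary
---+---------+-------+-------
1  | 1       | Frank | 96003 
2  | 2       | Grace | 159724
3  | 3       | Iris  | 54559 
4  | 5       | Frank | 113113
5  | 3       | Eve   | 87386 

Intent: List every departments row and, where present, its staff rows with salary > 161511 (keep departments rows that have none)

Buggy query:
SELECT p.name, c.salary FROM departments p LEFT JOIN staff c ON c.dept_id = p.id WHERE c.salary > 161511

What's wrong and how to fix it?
Bug: Filtering c.salary in WHERE discards the NULL rows produced by LEFT JOIN, turning it into an inner join

Fix: Move the right-table condition into the ON clause so unmatched parents are kept

Corrected query:
SELECT p.name, c.salary FROM departments p LEFT JOIN staff c ON c.dept_id = p.id AND c.salary > 161511

Result:
name        | salary
------------+-------
Finance     | NULL  
Sales       | NULL  
Legal       | NULL  
Marketing   | NULL  
Engineering | NULL  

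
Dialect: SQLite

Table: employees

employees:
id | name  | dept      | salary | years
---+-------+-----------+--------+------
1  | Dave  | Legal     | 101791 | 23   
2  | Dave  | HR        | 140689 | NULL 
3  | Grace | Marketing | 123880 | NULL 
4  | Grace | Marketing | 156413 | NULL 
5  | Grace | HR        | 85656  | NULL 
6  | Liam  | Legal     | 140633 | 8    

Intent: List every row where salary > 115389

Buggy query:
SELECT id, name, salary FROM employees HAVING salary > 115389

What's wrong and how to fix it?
Bug: This is a non-aggregate query (no GROUP BY, no aggregates), so in SQLite the HAVING clause is invalid here; a row-level condition belongs in WHERE

Fix: Use WHERE for row-level filtering

Corrected query:
SELECT id, name, salary FROM employees WHERE salary > 115389

Result:
id | name  | salary
---+-------+-------
2  | Dave  | 140689
3  | Grace | 123880
4  | Grace | 156413
6  | Liam  | 140633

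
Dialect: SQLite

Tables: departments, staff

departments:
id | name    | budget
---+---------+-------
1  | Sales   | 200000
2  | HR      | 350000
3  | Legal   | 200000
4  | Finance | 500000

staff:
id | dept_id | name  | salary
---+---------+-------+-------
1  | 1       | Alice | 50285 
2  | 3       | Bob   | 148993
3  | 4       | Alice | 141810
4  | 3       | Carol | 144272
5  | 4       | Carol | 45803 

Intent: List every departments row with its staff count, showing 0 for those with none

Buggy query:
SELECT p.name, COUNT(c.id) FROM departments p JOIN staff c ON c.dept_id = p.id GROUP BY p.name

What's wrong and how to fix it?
Bug: INNER JOIN drops departments rows that have no matching staff rows

Fix: Switch to LEFT JOIN to retain unmatched parent rows

Corrected query:
SELECT p.name, COUNT(c.id) FROM departments p LEFT JOIN staff c ON c.dept_id = p.id GROUP BY p.name

Result:
name    | COUNT(c.id)
--------+------------
Finance | 2          
HR      | 0          
Legal   | 2          
Sales   | 1          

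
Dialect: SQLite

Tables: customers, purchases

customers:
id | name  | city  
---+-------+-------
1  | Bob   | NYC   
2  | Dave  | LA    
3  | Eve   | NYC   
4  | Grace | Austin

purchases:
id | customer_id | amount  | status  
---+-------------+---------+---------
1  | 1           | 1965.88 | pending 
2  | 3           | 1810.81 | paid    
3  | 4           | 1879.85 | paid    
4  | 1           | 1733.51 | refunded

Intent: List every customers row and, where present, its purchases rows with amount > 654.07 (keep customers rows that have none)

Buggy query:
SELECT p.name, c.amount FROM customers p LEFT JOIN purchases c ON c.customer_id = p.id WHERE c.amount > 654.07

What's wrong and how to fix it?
Bug: Filtering c.amount in WHERE discards the NULL rows produced by LEFT JOIN, turning it into an inner join

Fix: Move the right-table condition into the ON clause so unmatched parents are kept

Corrected query:
SELECT p.name, c.amount FROM customers p LEFT JOIN purchases c ON c.customer_id = p.id AND c.amount > 654.07

Result:
name  | amount 
------+--------
Bob   | 1733.51
Bob   | 1965.88
Dave  | NULL   
Eve   | 1810.81
Grace | 1879.85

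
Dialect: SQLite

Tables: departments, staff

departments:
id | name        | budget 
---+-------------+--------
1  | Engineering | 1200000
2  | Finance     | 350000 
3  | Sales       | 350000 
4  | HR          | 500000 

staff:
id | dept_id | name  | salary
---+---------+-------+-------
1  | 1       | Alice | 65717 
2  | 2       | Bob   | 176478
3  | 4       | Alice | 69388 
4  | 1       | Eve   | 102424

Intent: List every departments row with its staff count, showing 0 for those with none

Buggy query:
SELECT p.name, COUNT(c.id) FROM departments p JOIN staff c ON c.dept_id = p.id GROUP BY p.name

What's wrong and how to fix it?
Bug: INNER JOIN drops departments rows that have no matching staff rows

Fix: Switch to LEFT JOIN to retain unmatched parent rows

Corrected query:
SELECT p.name, COUNT(c.id) FROM departments p LEFT JOIN staff c ON c.dept_id = p.id GROUP BY p.name

Result:
name        | COUNT(c.id)
------------+------------
Engineering | 2          
Finance     | 1          
HR          | 1          
Sales       | 0          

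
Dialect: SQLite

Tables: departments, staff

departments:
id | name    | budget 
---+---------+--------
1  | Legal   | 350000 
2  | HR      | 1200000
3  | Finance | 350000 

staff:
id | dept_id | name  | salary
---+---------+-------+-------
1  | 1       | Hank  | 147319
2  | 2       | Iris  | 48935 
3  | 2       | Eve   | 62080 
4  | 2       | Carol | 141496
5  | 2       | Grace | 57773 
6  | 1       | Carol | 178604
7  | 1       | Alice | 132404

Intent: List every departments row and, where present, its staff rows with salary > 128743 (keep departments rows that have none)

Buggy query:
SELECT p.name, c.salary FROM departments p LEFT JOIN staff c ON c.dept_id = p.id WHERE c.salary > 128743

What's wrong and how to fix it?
Bug: Filtering c.salary in WHERE discards the NULL rows produced by LEFT JOIN, turning it into an inner join

Fix: Put 'c.salary > 128743' in the JOIN's ON clause instead of WHERE

Corrected query:
SELECT p.name, c.salary FROM departments p LEFT JOIN staff c ON c.dept_id = p.id AND c.salary > 128743

Result:
name    | salary
--------+-------
Legal   | 132404
Legal   | 147319
Legal   | 178604
HR      | 141496
Finance | NULL  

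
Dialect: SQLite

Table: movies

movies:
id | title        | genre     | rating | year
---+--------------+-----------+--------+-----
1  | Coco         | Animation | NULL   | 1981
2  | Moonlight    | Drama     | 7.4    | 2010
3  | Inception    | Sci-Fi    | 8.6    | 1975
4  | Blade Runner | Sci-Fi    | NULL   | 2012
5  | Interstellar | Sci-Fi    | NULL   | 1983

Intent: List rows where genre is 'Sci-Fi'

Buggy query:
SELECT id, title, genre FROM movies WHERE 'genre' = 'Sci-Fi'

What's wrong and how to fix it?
Bug: Single quotes denote string literals in SQL; the column name is being compared as a constant string

Fix: Remove the quotes around the column name (or use double quotes for an identifier)

Corrected query:
SELECT id, title, genre FROM movies WHERE genre = 'Sci-Fi'

Result:
id | title        | genre 
---+--------------+-------
3  | Inception    | Sci-Fi
4  | Blade Runner | Sci-Fi
5  | Interstellar | Sci-Fi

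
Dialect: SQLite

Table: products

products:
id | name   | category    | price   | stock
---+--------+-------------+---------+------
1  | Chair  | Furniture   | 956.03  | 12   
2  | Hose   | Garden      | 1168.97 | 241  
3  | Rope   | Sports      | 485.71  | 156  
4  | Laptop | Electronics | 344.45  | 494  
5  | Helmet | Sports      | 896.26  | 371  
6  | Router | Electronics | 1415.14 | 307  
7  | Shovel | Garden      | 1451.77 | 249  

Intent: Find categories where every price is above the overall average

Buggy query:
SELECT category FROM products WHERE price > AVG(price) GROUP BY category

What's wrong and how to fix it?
Bug: AVG() is an aggregate; it can't sit directly in WHERE

Fix: Use a subquery for AVG and a HAVING MIN(...) filter so the condition holds for every row in the group

Corrected query:
SELECT category FROM products GROUP BY category HAVING MIN(price) > (SELECT AVG(price) FROM products)

Result:
category
--------
Garden  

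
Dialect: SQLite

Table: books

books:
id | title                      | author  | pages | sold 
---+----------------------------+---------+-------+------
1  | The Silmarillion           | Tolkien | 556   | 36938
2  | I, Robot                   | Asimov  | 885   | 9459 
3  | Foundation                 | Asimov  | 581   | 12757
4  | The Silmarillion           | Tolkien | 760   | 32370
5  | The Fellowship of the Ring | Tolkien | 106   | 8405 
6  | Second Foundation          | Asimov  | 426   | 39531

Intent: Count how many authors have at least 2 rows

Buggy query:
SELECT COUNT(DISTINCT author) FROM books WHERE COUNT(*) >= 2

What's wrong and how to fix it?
Bug: COUNT(*) cannot appear in WHERE; the per-group count doesn't exist yet

Fix: Use a subquery that GROUPs and filters with HAVING, then count its rows

Corrected query:
SELECT COUNT(*) FROM (SELECT author FROM books GROUP BY author HAVING COUNT(*) >= 2)

Result:
COUNT(*)
--------
2       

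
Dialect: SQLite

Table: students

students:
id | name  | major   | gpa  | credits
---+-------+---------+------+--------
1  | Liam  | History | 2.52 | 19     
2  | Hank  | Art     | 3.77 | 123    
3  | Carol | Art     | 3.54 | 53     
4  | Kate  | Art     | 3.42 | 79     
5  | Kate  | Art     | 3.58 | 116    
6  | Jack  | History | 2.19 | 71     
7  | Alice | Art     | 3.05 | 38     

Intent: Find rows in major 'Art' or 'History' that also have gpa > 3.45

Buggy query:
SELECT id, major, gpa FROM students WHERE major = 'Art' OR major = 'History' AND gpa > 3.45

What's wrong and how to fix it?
Bug: Without parentheses, AND is evaluated before OR, so the gpa filter only applies to the 'History' branch

Fix: Group the OR with parentheses (or use IN), then AND the threshold

Corrected query:
SELECT id, major, gpa FROM students WHERE (major = 'Art' OR major = 'History') AND gpa > 3.45

Result:
id | major | gpa 
---+-------+-----
2  | Art   | 3.77
3  | Art   | 3.54
5  | Art   | 3.58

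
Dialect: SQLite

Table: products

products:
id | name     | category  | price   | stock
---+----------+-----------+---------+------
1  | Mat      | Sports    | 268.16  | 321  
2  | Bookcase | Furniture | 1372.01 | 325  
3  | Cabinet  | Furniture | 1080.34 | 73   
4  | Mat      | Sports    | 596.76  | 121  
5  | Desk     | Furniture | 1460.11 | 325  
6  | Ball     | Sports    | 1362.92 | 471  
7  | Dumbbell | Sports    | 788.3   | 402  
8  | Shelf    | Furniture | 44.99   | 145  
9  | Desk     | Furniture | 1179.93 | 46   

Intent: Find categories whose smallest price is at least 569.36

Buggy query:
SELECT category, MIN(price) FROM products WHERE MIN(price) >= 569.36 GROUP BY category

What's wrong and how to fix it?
Bug: MIN() in WHERE is a misuse of aggregate

Fix: Replace WHERE with HAVING after the GROUP BY

Corrected query:
SELECT category, MIN(price) FROM products GROUP BY category HAVING MIN(price) >= 569.36

Result:
(no rows)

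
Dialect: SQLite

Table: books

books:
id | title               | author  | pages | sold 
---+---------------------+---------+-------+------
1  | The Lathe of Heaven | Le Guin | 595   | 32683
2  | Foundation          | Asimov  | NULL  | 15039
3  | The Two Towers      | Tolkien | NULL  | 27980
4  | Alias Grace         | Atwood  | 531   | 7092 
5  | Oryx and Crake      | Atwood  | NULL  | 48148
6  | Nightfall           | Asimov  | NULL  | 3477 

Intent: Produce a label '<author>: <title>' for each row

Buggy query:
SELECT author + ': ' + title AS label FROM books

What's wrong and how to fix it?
Bug: SQLite uses || for string concatenation; + coerces text to numbers (yielding 0)

Fix: Use the || operator for string concatenation

Corrected query:
SELECT author || ': ' || title AS label FROM books

Result:
label                       
----------------------------
Le Guin: The Lathe of Heaven
Asimov: Foundation          
Tolkien: The Two Towers     
Atwood: Alias Grace         
Atwood: Oryx and Crake      
Asimov: Nightfall           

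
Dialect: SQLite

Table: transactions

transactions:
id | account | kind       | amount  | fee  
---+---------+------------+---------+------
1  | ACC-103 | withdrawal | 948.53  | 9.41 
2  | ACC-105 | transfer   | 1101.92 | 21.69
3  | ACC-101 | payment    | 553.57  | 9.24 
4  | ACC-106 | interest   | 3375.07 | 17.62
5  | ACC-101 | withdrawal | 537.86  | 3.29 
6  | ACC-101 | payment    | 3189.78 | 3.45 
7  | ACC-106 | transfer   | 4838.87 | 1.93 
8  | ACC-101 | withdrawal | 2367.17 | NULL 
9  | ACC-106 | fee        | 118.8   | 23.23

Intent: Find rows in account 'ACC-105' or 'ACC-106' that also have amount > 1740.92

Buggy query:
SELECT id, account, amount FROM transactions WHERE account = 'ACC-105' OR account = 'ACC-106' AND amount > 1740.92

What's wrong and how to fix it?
Bug: Without parentheses, AND is evaluated before OR, so the amount filter only applies to the 'ACC-106' branch

Fix: Add parentheses around the OR so the AND applies to both alternatives

Corrected query:
SELECT id, account, amount FROM transactions WHERE (account = 'ACC-105' OR account = 'ACC-106') AND amount > 1740.92

Result:
id | account | amount 
---+---------+--------
4  | ACC-106 | 3375.07
7  | ACC-106 | 4838.87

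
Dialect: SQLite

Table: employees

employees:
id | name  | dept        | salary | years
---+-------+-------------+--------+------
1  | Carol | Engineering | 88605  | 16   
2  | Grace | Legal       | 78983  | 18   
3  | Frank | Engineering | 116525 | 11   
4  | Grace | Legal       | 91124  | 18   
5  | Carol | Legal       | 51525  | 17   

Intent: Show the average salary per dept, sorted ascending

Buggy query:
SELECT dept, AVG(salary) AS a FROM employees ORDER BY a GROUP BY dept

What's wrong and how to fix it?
Bug: ORDER BY appears before GROUP BY; SQL clause order requires GROUP BY first

Fix: Reorder: SELECT … FROM … GROUP BY … ORDER BY …

Corrected query:
SELECT dept, AVG(salary) AS a FROM employees GROUP BY dept ORDER BY a

Result:
dept        | a           
------------+-------------
Legal       | 73877.333333
Engineering | 102565      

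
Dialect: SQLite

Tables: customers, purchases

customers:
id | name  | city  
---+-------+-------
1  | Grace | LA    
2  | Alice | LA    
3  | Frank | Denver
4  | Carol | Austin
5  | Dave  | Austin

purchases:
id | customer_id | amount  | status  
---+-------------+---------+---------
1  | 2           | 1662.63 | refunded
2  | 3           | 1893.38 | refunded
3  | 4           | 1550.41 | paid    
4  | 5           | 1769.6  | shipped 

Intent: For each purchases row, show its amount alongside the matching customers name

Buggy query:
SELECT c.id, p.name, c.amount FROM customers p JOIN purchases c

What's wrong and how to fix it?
Bug: Missing join condition: each purchases row is matched to all customers rows instead of just its own

Fix: Specify the join condition linking the foreign key to the parent id

Corrected query:
SELECT c.id, p.name, c.amount FROM customers p JOIN purchases c ON c.customer_id = p.id

Result:
id | name  | amount 
---+-------+--------
1  | Alice | 1662.63
2  | Frank | 1893.38
3  | Carol | 1550.41
4  | Dave  | 1769.6 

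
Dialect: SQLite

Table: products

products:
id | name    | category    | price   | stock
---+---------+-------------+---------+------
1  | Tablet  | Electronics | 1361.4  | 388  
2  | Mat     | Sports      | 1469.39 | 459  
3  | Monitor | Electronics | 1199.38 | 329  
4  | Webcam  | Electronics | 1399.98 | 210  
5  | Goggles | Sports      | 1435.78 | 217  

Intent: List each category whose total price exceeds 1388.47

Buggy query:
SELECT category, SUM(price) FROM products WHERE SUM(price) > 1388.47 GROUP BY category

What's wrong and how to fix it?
Bug: SUM(price) is an aggregate, but WHERE filters rows before aggregation

Fix: Move the aggregate condition to a HAVING clause

Corrected query:
SELECT category, SUM(price) FROM products GROUP BY category HAVING SUM(price) > 1388.47

Result:
category    | SUM(price)
------------+-----------
Electronics | 3960.76   
Sports      | 2905.17   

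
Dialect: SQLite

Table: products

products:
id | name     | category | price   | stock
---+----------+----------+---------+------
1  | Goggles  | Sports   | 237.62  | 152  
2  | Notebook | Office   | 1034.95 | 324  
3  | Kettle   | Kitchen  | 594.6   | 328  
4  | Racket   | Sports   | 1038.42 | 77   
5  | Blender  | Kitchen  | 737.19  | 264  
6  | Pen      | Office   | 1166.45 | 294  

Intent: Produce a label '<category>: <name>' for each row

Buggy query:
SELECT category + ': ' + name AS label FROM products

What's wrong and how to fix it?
Bug: SQLite uses || for string concatenation; + coerces text to numbers (yielding 0)

Fix: Use the || operator for string concatenation

Corrected query:
SELECT category || ': ' || name AS label FROM products

Result:
label           
----------------
Sports: Goggles 
Office: Notebook
Kitchen: Kettle 
Sports: Racket  
Kitchen: Blender
Office: Pen     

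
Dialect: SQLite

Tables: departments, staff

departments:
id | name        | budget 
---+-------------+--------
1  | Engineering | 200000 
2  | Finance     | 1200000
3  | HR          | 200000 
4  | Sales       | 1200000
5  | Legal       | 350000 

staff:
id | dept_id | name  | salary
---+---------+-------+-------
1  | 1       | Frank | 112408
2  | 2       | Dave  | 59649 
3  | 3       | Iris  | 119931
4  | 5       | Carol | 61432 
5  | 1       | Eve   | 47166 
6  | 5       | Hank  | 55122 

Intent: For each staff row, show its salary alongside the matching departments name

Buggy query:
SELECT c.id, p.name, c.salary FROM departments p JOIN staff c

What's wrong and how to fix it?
Bug: JOIN with no ON clause produces a cartesian product; every staff row pairs with every departments row

Fix: Specify the join condition linking the foreign key to the parent id

Corrected query:
SELECT c.id, p.name, c.salary FROM departments p JOIN staff c ON c.dept_id = p.id

Result:
id | name        | salary
---+-------------+-------
1  | Engineering | 112408
2  | Finance     | 59649 
3  | HR          | 119931
4  | Legal       | 61432 
5  | Engineering | 47166 
6  | Legal       | 55122 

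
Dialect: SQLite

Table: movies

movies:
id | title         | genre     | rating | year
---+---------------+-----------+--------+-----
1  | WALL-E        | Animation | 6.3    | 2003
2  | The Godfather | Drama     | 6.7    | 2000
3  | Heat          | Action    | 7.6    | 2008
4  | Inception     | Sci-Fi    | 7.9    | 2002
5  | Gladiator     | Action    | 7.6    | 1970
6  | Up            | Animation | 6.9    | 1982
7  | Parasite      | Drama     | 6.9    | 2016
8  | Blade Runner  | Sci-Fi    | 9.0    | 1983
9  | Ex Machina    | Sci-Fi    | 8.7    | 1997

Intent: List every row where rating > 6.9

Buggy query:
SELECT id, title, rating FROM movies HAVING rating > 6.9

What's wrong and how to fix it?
Bug: HAVING filters the output of aggregation, but this query has no GROUP BY and no aggregate functions, so SQLite rejects it (HAVING clause on a non-aggregate query); the condition here is per row

Fix: Use WHERE for row-level filtering

Corrected query:
SELECT id, title, rating FROM movies WHERE rating > 6.9

Result:
id | title        | rating
---+--------------+-------
3  | Heat         | 7.6   
4  | Inception    | 7.9   
5  | Gladiator    | 7.6   
8  | Blade Runner | 9     
9  | Ex Machina   | 8.7   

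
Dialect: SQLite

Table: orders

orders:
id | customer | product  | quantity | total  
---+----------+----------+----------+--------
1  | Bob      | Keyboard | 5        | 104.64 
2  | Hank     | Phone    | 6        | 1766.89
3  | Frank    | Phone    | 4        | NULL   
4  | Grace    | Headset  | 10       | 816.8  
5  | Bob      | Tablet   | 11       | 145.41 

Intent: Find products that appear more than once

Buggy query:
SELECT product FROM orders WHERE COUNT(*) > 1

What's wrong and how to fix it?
Bug: WHERE can't reference COUNT(*); aggregates are computed after WHERE

Fix: Group first, then use HAVING for the count condition

Corrected query:
SELECT product FROM orders GROUP BY product HAVING COUNT(*) > 1

Result:
product
-------
Phone  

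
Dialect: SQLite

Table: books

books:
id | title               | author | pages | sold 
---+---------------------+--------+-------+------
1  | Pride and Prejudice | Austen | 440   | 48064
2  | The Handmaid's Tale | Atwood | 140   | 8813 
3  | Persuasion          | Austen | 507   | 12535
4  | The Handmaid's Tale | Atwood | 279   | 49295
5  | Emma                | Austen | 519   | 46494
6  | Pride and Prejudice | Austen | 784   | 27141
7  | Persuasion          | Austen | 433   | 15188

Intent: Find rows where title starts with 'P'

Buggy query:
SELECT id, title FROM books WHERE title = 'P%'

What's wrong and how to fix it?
Bug: '=' compares the literal string including the % character; pattern matching needs LIKE

Fix: Use LIKE for wildcard pattern matching

Corrected query:
SELECT id, title FROM books WHERE title LIKE 'P%'

Result:
id | title              
---+--------------------
1  | Pride and Prejudice
3  | Persuasion         
6  | Pride and Prejudice
7  | Persuasion         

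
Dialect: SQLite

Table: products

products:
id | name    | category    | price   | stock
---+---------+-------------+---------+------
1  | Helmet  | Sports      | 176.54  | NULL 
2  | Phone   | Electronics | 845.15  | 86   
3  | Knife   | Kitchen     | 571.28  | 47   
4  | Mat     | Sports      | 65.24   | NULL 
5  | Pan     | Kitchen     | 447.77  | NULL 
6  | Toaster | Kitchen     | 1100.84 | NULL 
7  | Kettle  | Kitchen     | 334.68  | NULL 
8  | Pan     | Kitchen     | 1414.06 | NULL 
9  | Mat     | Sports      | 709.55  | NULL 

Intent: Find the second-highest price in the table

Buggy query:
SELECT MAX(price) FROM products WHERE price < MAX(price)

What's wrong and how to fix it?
Bug: The inner MAX is an aggregate inside WHERE, which is not allowed

Fix: Put the inner MAX in a scalar subquery

Corrected query:
SELECT MAX(price) FROM products WHERE price < (SELECT MAX(price) FROM products)

Result:
MAX(price)
----------
1100.84   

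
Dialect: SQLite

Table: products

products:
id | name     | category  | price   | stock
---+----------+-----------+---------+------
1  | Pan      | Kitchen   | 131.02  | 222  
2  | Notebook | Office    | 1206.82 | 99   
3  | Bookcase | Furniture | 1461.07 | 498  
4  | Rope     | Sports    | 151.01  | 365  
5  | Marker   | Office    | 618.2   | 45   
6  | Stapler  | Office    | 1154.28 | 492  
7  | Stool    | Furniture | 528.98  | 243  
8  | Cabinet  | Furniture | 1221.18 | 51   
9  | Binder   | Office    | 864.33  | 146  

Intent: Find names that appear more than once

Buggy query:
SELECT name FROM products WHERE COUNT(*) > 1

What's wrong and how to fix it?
Bug: COUNT(*) is an aggregate and cannot be used in WHERE

Fix: GROUP BY name, then filter groups with HAVING COUNT(*) > 1

Corrected query:
SELECT name FROM products GROUP BY name HAVING COUNT(*) > 1

Result:
(no rows)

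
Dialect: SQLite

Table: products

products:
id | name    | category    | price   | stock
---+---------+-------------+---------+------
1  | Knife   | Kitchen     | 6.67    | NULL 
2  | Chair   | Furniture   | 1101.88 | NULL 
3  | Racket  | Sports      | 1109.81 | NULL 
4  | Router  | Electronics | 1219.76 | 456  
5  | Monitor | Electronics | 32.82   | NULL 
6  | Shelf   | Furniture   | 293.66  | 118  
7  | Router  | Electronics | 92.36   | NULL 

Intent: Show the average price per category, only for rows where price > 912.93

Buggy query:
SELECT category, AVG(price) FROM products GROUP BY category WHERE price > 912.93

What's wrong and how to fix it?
Bug: WHERE cannot follow GROUP BY

Fix: Place WHERE between FROM and GROUP BY

Corrected query:
SELECT category, AVG(price) FROM products WHERE price > 912.93 GROUP BY category

Result:
category    | AVG(price)
------------+-----------
Electronics | 1219.76   
Furniture   | 1101.88   
Sports      | 1109.81   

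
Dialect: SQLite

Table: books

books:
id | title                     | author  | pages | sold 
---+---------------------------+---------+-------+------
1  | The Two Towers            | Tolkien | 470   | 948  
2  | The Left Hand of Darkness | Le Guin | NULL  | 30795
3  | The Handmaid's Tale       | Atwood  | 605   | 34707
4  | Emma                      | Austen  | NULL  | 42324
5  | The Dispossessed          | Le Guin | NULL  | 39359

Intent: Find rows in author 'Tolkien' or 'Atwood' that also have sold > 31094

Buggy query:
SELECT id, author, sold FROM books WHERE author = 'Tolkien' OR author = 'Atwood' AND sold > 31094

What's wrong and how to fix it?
Bug: AND binds tighter than OR, so this parses as author = 'Tolkien' OR (author = 'Atwood' AND sold > 31094)

Fix: Group the OR with parentheses (or use IN), then AND the threshold

Corrected query:
SELECT id, author, sold FROM books WHERE (author = 'Tolkien' OR author = 'Atwood') AND sold > 31094

Result:
id | author | sold 
---+--------+------
3  | Atwood | 34707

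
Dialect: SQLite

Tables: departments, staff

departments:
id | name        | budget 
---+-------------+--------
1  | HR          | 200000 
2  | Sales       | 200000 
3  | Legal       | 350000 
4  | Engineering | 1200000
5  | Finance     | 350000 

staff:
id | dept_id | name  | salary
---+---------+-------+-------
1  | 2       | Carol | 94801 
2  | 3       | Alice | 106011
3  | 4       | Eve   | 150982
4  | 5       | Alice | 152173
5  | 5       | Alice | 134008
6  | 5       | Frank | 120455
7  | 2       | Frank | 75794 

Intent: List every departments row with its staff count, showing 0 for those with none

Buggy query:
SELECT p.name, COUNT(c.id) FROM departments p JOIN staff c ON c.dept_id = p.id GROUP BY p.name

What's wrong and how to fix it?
Bug: INNER JOIN drops departments rows that have no matching staff rows

Fix: Switch to LEFT JOIN to retain unmatched parent rows

Corrected query:
SELECT p.name, COUNT(c.id) FROM departments p LEFT JOIN staff c ON c.dept_id = p.id GROUP BY p.name

Result:
name        | COUNT(c.id)
------------+------------
Engineering | 1          
Finance     | 3          
HR          | 0          
Legal       | 1          
Sales       | 2          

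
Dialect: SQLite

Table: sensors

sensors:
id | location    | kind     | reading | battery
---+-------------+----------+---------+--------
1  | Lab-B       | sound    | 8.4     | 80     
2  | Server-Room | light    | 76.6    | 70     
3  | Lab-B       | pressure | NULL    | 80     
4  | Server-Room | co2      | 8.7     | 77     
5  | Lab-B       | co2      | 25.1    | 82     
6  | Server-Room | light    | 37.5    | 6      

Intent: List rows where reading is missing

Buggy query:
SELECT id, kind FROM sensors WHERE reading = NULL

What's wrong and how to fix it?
Bug: Comparing to NULL with '=' never matches; NULL = NULL is unknown, not true

Fix: Use IS NULL to test for NULL

Corrected query:
SELECT id, kind FROM sensors WHERE reading IS NULL

Result:
id | kind    
---+---------
3  | pressure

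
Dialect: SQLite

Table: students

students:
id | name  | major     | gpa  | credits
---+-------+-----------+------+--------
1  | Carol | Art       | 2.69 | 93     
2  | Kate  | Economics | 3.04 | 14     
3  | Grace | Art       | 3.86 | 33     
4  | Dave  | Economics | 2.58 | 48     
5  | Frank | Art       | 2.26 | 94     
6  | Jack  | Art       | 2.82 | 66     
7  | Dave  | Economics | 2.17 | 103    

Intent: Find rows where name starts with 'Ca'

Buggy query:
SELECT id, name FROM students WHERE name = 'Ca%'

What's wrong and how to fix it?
Bug: '=' compares the literal string including the % character; pattern matching needs LIKE

Fix: Use LIKE for wildcard pattern matching

Corrected query:
SELECT id, name FROM students WHERE name LIKE 'Ca%'

Result:
id | name 
---+------
1  | Carol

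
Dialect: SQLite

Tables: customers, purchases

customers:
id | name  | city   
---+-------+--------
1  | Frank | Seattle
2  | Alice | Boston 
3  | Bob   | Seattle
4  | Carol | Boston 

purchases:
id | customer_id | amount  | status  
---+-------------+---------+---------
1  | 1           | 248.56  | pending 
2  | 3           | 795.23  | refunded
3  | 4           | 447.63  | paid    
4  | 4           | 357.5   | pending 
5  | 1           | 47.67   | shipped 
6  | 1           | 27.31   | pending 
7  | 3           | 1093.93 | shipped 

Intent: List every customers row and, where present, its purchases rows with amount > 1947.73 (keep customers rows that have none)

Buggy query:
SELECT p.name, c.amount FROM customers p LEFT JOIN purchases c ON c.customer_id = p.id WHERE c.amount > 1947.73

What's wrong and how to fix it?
Bug: A WHERE condition on the right-hand table after LEFT JOIN drops unmatched parents

Fix: Put 'c.amount > 1947.73' in the JOIN's ON clause instead of WHERE

Corrected query:
SELECT p.name, c.amount FROM customers p LEFT JOIN purchases c ON c.customer_id = p.id AND c.amount > 1947.73

Result:
name  | amount
------+-------
Frank | NULL  
Alice | NULL  
Bob   | NULL  
Carol | NULL  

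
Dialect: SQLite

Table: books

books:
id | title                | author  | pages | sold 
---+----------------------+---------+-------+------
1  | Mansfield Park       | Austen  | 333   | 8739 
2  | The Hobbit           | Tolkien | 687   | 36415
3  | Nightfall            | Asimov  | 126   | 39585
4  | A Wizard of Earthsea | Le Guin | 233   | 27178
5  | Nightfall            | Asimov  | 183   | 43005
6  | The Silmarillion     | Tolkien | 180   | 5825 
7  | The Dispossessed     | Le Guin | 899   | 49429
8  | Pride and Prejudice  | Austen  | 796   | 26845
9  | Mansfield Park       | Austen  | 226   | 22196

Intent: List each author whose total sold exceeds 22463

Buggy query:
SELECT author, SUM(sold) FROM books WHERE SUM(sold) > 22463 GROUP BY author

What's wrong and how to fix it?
Bug: WHERE runs before GROUP BY, so aggregates aren't available there

Fix: Use HAVING (which filters groups after aggregation) instead of WHERE

Corrected query:
SELECT author, SUM(sold) FROM books GROUP BY author HAVING SUM(sold) > 22463

Result:
author  | SUM(sold)
--------+----------
Asimov  | 82590    
Austen  | 57780    
Le Guin | 76607    
Tolkien | 42240    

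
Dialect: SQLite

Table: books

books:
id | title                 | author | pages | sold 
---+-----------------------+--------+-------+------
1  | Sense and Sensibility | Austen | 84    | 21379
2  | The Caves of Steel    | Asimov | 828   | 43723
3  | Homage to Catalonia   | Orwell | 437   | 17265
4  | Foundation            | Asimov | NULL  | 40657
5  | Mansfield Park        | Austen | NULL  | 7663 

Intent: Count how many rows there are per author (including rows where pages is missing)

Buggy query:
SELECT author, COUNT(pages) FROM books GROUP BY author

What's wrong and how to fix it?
Bug: COUNT(pages) skips NULLs, so groups with missing pages are undercounted

Fix: Replace COUNT(pages) with COUNT(*)

Corrected query:
SELECT author, COUNT(*) FROM books GROUP BY author

Result:
author | COUNT(*)
-------+---------
Asimov | 2       
Austen | 2       
Orwell | 1       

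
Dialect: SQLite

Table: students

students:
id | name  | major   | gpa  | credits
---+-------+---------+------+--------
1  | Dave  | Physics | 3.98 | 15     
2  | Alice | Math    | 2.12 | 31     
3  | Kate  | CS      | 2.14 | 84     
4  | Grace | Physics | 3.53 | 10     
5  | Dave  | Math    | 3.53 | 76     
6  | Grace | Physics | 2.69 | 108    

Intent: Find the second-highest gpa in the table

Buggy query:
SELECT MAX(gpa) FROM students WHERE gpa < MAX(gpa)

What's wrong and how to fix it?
Bug: The inner MAX is an aggregate inside WHERE, which is not allowed

Fix: Compute the overall MAX in a subquery, then take MAX of rows below it

Corrected query:
SELECT MAX(gpa) FROM students WHERE gpa < (SELECT MAX(gpa) FROM students)

Result:
MAX(gpa)
--------
3.53    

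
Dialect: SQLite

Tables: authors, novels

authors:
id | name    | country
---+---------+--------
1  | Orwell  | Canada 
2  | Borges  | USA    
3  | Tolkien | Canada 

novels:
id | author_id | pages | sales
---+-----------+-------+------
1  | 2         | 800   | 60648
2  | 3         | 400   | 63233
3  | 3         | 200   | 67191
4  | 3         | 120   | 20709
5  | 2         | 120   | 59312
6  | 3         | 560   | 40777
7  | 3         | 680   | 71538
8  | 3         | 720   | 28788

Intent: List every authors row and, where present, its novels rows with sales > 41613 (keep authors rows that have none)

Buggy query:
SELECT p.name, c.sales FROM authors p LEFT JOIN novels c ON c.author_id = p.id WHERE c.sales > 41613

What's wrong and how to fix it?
Bug: Filtering c.sales in WHERE discards the NULL rows produced by LEFT JOIN, turning it into an inner join

Fix: Put 'c.sales > 41613' in the JOIN's ON clause instead of WHERE

Corrected query:
SELECT p.name, c.sales FROM authors p LEFT JOIN novels c ON c.author_id = p.id AND c.sales > 41613

Result:
name    | sales
--------+------
Orwell  | NULL 
Borges  | 59312
Borges  | 60648
Tolkien | 63233
Tolkien | 67191
Tolkien | 71538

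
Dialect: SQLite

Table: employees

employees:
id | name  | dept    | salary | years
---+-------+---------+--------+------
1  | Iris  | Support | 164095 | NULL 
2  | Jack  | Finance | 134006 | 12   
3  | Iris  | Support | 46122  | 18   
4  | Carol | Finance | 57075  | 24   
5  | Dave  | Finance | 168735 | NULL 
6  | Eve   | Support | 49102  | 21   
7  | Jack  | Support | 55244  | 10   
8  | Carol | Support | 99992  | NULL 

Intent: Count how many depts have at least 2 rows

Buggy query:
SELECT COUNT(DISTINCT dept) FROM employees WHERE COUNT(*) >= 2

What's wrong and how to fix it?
Bug: WHERE filters individual rows, not groups, so a group-level COUNT is invalid there

Fix: Use a subquery that GROUPs and filters with HAVING, then count its rows

Corrected query:
SELECT COUNT(*) FROM (SELECT dept FROM employees GROUP BY dept HAVING COUNT(*) >= 2)

Result:
COUNT(*)
--------
2       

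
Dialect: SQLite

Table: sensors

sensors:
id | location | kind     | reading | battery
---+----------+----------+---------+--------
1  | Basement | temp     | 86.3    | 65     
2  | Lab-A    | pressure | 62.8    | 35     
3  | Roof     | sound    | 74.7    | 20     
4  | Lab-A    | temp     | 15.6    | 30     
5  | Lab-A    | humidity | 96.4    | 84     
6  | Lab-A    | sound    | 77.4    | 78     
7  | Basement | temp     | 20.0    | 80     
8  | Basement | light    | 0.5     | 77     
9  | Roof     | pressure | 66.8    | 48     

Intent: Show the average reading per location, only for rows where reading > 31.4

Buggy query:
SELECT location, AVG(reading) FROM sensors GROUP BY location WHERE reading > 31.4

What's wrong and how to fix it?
Bug: Row-level WHERE must come before GROUP BY in the clause order

Fix: Move the WHERE clause before GROUP BY

Corrected query:
SELECT location, AVG(reading) FROM sensors WHERE reading > 31.4 GROUP BY location

Result:
location | AVG(reading)
---------+-------------
Basement | 86.3        
Lab-A    | 78.866667   
Roof     | 70.75       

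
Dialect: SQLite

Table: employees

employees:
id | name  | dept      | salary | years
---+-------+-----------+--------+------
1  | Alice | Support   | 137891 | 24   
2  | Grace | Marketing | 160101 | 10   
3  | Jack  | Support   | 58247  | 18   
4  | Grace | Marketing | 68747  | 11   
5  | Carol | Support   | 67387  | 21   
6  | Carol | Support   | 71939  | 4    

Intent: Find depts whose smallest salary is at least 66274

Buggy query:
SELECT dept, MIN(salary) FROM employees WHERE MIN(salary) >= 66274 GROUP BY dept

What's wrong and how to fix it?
Bug: MIN() in WHERE is a misuse of aggregate

Fix: Use HAVING for the per-group MIN condition

Corrected query:
SELECT dept, MIN(salary) FROM employees GROUP BY dept HAVING MIN(salary) >= 66274

Result:
dept      | MIN(salary)
----------+------------
Marketing | 68747      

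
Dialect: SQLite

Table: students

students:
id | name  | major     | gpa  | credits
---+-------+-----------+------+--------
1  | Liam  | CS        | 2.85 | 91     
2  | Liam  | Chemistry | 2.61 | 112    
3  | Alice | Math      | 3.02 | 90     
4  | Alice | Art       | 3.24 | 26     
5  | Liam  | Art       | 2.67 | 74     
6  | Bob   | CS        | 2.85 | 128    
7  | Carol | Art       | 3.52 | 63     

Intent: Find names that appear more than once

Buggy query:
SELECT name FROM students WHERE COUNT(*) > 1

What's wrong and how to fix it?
Bug: COUNT(*) is an aggregate and cannot be used in WHERE

Fix: Group first, then use HAVING for the count condition

Corrected query:
SELECT name FROM students GROUP BY name HAVING COUNT(*) > 1

Result:
name 
-----
Alice
Liam 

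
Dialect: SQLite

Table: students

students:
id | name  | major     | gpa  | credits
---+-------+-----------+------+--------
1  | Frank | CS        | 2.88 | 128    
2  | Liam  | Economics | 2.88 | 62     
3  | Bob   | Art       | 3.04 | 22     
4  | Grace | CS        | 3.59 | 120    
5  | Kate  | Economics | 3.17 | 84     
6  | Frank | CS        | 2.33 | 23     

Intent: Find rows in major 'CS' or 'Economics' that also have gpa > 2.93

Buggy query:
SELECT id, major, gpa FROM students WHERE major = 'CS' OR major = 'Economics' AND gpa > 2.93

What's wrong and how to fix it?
Bug: Without parentheses, AND is evaluated before OR, so the gpa filter only applies to the 'Economics' branch

Fix: Add parentheses around the OR so the AND applies to both alternatives

Corrected query:
SELECT id, major, gpa FROM students WHERE (major = 'CS' OR major = 'Economics') AND gpa > 2.93

Result:
id | major     | gpa 
---+-----------+-----
4  | CS        | 3.59
5  | Economics | 3.17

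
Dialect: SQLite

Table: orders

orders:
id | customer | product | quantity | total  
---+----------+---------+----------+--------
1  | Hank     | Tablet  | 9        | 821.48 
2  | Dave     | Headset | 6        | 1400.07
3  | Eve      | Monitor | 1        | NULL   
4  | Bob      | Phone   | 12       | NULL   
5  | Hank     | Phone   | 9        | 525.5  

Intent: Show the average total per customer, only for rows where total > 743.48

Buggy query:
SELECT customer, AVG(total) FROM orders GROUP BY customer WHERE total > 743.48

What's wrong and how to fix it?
Bug: Row-level WHERE must come before GROUP BY in the clause order

Fix: Move the WHERE clause before GROUP BY

Corrected query:
SELECT customer, AVG(total) FROM orders WHERE total > 743.48 GROUP BY customer

Result:
customer | AVG(total)
---------+-----------
Dave     | 1400.07   
Hank     | 821.48    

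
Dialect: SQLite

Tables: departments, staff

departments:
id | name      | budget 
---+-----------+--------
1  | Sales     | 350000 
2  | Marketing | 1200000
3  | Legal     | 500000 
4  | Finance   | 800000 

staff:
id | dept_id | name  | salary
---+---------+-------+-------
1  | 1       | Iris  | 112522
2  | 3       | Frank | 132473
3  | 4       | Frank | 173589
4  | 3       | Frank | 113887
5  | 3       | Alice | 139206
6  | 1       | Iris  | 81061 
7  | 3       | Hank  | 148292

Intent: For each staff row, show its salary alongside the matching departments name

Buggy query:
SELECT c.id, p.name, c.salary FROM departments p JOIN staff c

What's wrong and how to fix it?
Bug: JOIN with no ON clause produces a cartesian product; every staff row pairs with every departments row

Fix: Specify the join condition linking the foreign key to the parent id

Corrected query:
SELECT c.id, p.name, c.salary FROM departments p JOIN staff c ON c.dept_id = p.id

Result:
id | name    | salary
---+---------+-------
1  | Sales   | 112522
2  | Legal   | 132473
3  | Finance | 173589
4  | Legal   | 113887
5  | Legal   | 139206
6  | Sales   | 81061 
7  | Legal   | 148292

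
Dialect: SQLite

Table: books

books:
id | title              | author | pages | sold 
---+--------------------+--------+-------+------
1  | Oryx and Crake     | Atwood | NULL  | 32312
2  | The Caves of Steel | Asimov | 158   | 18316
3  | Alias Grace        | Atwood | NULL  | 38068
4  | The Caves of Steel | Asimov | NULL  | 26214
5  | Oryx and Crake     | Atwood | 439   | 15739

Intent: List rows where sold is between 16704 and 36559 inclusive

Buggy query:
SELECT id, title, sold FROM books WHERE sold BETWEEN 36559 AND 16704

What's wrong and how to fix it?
Bug: The bounds are reversed; BETWEEN a AND b requires a <= b to match anything

Fix: Swap the bounds so the smaller value comes first

Corrected query:
SELECT id, title, sold FROM books WHERE sold BETWEEN 16704 AND 36559

Result:
id | title              | sold 
---+--------------------+------
1  | Oryx and Crake     | 32312
2  | The Caves of Steel | 18316
4  | The Caves of Steel | 26214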